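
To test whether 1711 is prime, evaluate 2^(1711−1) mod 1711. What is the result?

265

2^1 ≡ 2 (mod 1711)
2^2 ≡ 2^2 = 4 ≡ 4 (mod 1711)
2^4 ≡ 4^2 = 16 ≡ 16 (mod 1711)
2^8 ≡ 16^2 = 256 ≡ 256 (mod 1711)
2^16 ≡ 256^2 = 65536 ≡ 518 (mod 1711)
2^32 ≡ 518^2 = 268324 ≡ 1408 (mod 1711)
2^64 ≡ 1408^2 = 1982464 ≡ 1126 (mod 1711)
2^128 ≡ 1126^2 = 1267876 ≡ 25 (mod 1711)
2^256 ≡ 25^2 = 625 ≡ 625 (mod 1711)
2^512 ≡ 625^2 = 390625 ≡ 517 (mod 1711)
2^1024 ≡ 517^2 = 267289 ≡ 373 (mod 1711)
1710 = 1024 + 512 + 128 + 32 + 8 + 4 + 2 in binary powers of 2.
So 2^1710 ≡ 373 · 517 · 25 · 1408 · 256 · 16 · 4 ≡ 265 (mod 1711).
Since 265 ≠ 1, base 2 is a Fermat witness: 1711 is composite.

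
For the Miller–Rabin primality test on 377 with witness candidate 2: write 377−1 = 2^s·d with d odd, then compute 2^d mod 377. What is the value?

377 − 1 = 376 = 2^3 · 47, so d = 47.
2^1 ≡ 2 (mod 377)
2^2 ≡ 2^2 = 4 ≡ 4 (mod 377)
2^4 ≡ 4^2 = 16 ≡ 16 (mod 377)
2^8 ≡ 16^2 = 256 ≡ 256 (mod 377)
2^16 ≡ 256^2 = 65536 ≡ 315 (mod 377)
2^32 ≡ 315^2 = 99225 ≡ 74 (mod 377)
47 = 32 + 8 + 4 + 2 + 1 in binary powers of 2.
So 2^47 ≡ 74 · 256 · 16 · 4 · 2 ≡ 345 (mod 377).
Squaring chain: 345 → 270 → 139; never reaches −1, so base 2 is a Miller–Rabin witness that 377 is composite.

345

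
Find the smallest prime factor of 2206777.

2206777 is odd.
Digit sum 31, not divisible by 3.
Ends in 7: not divisible by 5.
7: 2206777 = 7·315253 + 6
11: 2206777 = 11·200616 + 1
13: 2206777 = 13·169752 + 1
17: 2206777 = 17·129810 + 7
19: 2206777 = 19·116146 + 3
23: 2206777 = 23·95946 + 19
29: 2206777 = 29·76095 + 22
31: 2206777 = 31·71186 + 11
37: 2206777 = 37·59642 + 23
41: 2206777 = 41·53823 + 34
43: 2206777 = 43·51320 + 17
47: 2206777 = 47·46952 + 33
53: 2206777 = 53·41637 + 16
59: 2206777 = 59·37403

59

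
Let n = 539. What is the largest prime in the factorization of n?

11

539 = 7 · 77
77 = 7 · 11
11 is prime.
So 539 = 7^2 · 11; the largest prime factor is 11.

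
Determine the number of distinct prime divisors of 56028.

56028 = 2^2 · 14007
14007 = 3 · 4669
4669 = 7 · 667
667 = 23 · 29
56028 = 2^2 · 3 · 7 · 23 · 29, which has 5 distinct prime factors.

5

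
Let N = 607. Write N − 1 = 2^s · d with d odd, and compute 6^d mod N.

607 − 1 = 606 = 2^1 · 303, so d = 303.
6^1 ≡ 6 (mod 607)
6^2 ≡ 6^2 = 36 ≡ 36 (mod 607)
6^4 ≡ 36^2 = 1296 ≡ 82 (mod 607)
6^8 ≡ 82^2 = 6724 ≡ 47 (mod 607)
6^16 ≡ 47^2 = 2209 ≡ 388 (mod 607)
6^32 ≡ 388^2 = 150544 ≡ 8 (mod 607)
6^64 ≡ 8^2 = 64 ≡ 64 (mod 607)
6^128 ≡ 64^2 = 4096 ≡ 454 (mod 607)
6^256 ≡ 454^2 = 206116 ≡ 343 (mod 607)
303 = 256 + 32 + 8 + 4 + 2 + 1 in binary powers of 2.
So 6^303 ≡ 343 · 8 · 47 · 82 · 36 · 6 ≡ 606 (mod 607).
Since 6^d ≡ 606 (mod 607), base 6 does not prove 607 composite.

606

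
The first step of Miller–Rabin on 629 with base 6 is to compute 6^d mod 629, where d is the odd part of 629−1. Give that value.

265

629 − 1 = 628 = 2^2 · 157, so d = 157.
6^1 ≡ 6 (mod 629)
6^2 ≡ 6^2 = 36 ≡ 36 (mod 629)
6^4 ≡ 36^2 = 1296 ≡ 38 (mod 629)
6^8 ≡ 38^2 = 1444 ≡ 186 (mod 629)
6^16 ≡ 186^2 = 34596 ≡ 1 (mod 629)
6^32 ≡ 1^2 = 1 ≡ 1 (mod 629)
6^64 ≡ 1^2 = 1 ≡ 1 (mod 629)
6^128 ≡ 1^2 = 1 ≡ 1 (mod 629)
157 = 128 + 16 + 8 + 4 + 1 in binary powers of 2.
So 6^157 ≡ 1 · 1 · 186 · 38 · 6 ≡ 265 (mod 629).
Squaring chain: 265 → 406; never reaches −1, so base 6 is a Miller–Rabin witness that 629 is composite.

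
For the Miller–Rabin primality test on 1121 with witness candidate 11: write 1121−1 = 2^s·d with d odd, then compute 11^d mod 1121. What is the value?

976

1121 − 1 = 1120 = 2^5 · 35, so d = 35.
11^1 ≡ 11 (mod 1121)
11^2 ≡ 11^2 = 121 ≡ 121 (mod 1121)
11^4 ≡ 121^2 = 14641 ≡ 68 (mod 1121)
11^8 ≡ 68^2 = 4624 ≡ 140 (mod 1121)
11^16 ≡ 140^2 = 19600 ≡ 543 (mod 1121)
11^32 ≡ 543^2 = 294849 ≡ 26 (mod 1121)
35 = 32 + 2 + 1 in binary powers of 2.
So 11^35 ≡ 26 · 121 · 11 ≡ 976 (mod 1121).
Squaring chain: 976 → 847 → 1090 → 961 → 938; never reaches −1, so base 11 is a Miller–Rabin witness that 1121 is composite.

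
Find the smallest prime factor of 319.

319 is odd.
Digit sum 13, not divisible by 3.
Ends in 9: not divisible by 5.
7: 319 = 7·45 + 4
11: 319 = 11·29

11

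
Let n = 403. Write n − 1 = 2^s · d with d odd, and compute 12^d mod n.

403 − 1 = 402 = 2^1 · 201, so d = 201.
12^1 ≡ 12 (mod 403)
12^2 ≡ 12^2 = 144 ≡ 144 (mod 403)
12^4 ≡ 144^2 = 20736 ≡ 183 (mod 403)
12^8 ≡ 183^2 = 33489 ≡ 40 (mod 403)
12^16 ≡ 40^2 = 1600 ≡ 391 (mod 403)
12^32 ≡ 391^2 = 152881 ≡ 144 (mod 403)
12^64 ≡ 144^2 = 20736 ≡ 183 (mod 403)
12^128 ≡ 183^2 = 33489 ≡ 40 (mod 403)
201 = 128 + 64 + 8 + 1 in binary powers of 2.
So 12^201 ≡ 40 · 183 · 40 · 12 ≡ 246 (mod 403).
Squaring chain: 246; never reaches −1, so base 12 is a Miller–Rabin witness that 403 is composite.

246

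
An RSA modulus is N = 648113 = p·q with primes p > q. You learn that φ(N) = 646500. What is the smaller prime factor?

φ(n) = (p−1)(q−1) = n − (p+q) + 1, so p + q = 648113 − 646500 + 1 = 1614.
p and q are the roots of t² − 1614t + 648113 = 0.
Discriminant: 1614² − 4·648113 = 2604996 − 2592452 = 12544; √12544 = 112.
q = (1614 − 112)/2 = 751, p = (1614 + 112)/2 = 863.
Check: 751 · 863 = 648113.

751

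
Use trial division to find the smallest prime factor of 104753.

104753 is odd.
Digit sum 20, not divisible by 3.
Ends in 3: not divisible by 5.
7: 104753 = 7·14964 + 5
11: 104753 = 11·9523

11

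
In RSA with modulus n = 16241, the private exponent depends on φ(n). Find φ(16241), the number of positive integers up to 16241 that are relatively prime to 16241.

15984

Factor: 16241 = 109 · 149.
φ(16241) = (109−1) · (149−1) = 108 · 148 = 15984.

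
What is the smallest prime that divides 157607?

157607 is odd.
Digit sum 26, not divisible by 3.
Ends in 7: not divisible by 5.
7: 157607 = 7·22515 + 2
11: 157607 = 11·14327 + 10
13: 157607 = 13·12123 + 8
17: 157607 = 17·9271

17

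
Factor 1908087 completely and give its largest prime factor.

97

1908087 = 3 · 636029
636029 = 79 · 8051
8051 = 83 · 97
97 is prime.
So 1908087 = 3 · 79 · 83 · 97; the largest prime factor is 97.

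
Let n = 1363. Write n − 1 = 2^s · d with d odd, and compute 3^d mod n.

1363 − 1 = 1362 = 2^1 · 681, so d = 681.
3^1 ≡ 3 (mod 1363)
3^2 ≡ 3^2 = 9 ≡ 9 (mod 1363)
3^4 ≡ 9^2 = 81 ≡ 81 (mod 1363)
3^8 ≡ 81^2 = 6561 ≡ 1109 (mod 1363)
3^16 ≡ 1109^2 = 1229881 ≡ 455 (mod 1363)
3^32 ≡ 455^2 = 207025 ≡ 1212 (mod 1363)
3^64 ≡ 1212^2 = 1468944 ≡ 993 (mod 1363)
3^128 ≡ 993^2 = 986049 ≡ 600 (mod 1363)
3^256 ≡ 600^2 = 360000 ≡ 168 (mod 1363)
3^512 ≡ 168^2 = 28224 ≡ 964 (mod 1363)
681 = 512 + 128 + 32 + 8 + 1 in binary powers of 2.
So 3^681 ≡ 964 · 600 · 1212 · 1109 · 3 ≡ 108 (mod 1363).
Squaring chain: 108; never reaches −1, so base 3 is a Miller–Rabin witness that 1363 is composite.

108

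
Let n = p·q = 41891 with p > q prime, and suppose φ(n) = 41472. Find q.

φ(n) = (p−1)(q−1) = n − (p+q) + 1, so p + q = 41891 − 41472 + 1 = 420.
p and q are the roots of t² − 420t + 41891 = 0.
Discriminant: 420² − 4·41891 = 176400 − 167564 = 8836; √8836 = 94.
q = (420 − 94)/2 = 163, p = (420 + 94)/2 = 257.
Check: 163 · 257 = 41891.

163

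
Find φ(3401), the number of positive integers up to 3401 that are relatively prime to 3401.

Factor: 3401 = 19 · 179.
φ(3401) = (19−1) · (179−1) = 18 · 178 = 3204.

3204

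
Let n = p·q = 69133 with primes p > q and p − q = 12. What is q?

Since p = q + 12, we have 69133 = q(q + 12), so q² + 12q − 69133 = 0.
Discriminant: 12² + 4·69133 = 144 + 276532 = 276676; √276676 = 526.
q = (−12 + 526)/2 = 257, and p = q + 12 = 269.
Check: 257 · 269 = 69133.

257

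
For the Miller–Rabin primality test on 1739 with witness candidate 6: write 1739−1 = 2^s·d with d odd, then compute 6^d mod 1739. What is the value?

1739 − 1 = 1738 = 2^1 · 869, so d = 869.
6^1 ≡ 6 (mod 1739)
6^2 ≡ 6^2 = 36 ≡ 36 (mod 1739)
6^4 ≡ 36^2 = 1296 ≡ 1296 (mod 1739)
6^8 ≡ 1296^2 = 1679616 ≡ 1481 (mod 1739)
6^16 ≡ 1481^2 = 2193361 ≡ 482 (mod 1739)
6^32 ≡ 482^2 = 232324 ≡ 1037 (mod 1739)
6^64 ≡ 1037^2 = 1075369 ≡ 667 (mod 1739)
6^128 ≡ 667^2 = 444889 ≡ 1444 (mod 1739)
6^256 ≡ 1444^2 = 2085136 ≡ 75 (mod 1739)
6^512 ≡ 75^2 = 5625 ≡ 408 (mod 1739)
869 = 512 + 256 + 64 + 32 + 4 + 1 in binary powers of 2.
So 6^869 ≡ 408 · 75 · 667 · 1037 · 1296 · 6 ≡ 1560 (mod 1739).
Squaring chain: 1560; never reaches −1, so base 6 is a Miller–Rabin witness that 1739 is composite.

1560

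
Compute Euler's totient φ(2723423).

Factor: 2723423 = 103 · 137 · 193.
φ(2723423) = (103−1) · (137−1) · (193−1) = 102 · 136 · 192 = 2663424.

2663424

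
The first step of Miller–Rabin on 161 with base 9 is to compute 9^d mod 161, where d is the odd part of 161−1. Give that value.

161 − 1 = 160 = 2^5 · 5, so d = 5.
9^1 ≡ 9 (mod 161)
9^2 ≡ 9^2 = 81 ≡ 81 (mod 161)
9^4 ≡ 81^2 = 6561 ≡ 121 (mod 161)
5 = 4 + 1 in binary powers of 2.
So 9^5 ≡ 121 · 9 ≡ 123 (mod 161).
Squaring chain: 123 → 156 → 25 → 142 → 39; never reaches −1, so base 9 is a Miller–Rabin witness that 161 is composite.

123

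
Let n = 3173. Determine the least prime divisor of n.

19

3173 is odd.
Digit sum 14, not divisible by 3.
Ends in 3: not divisible by 5.
7: 3173 = 7·453 + 2
11: 3173 = 11·288 + 5
13: 3173 = 13·244 + 1
17: 3173 = 17·186 + 11
19: 3173 = 19·167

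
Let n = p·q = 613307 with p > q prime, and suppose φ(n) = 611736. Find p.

853

φ(n) = (p−1)(q−1) = n − (p+q) + 1, so p + q = 613307 − 611736 + 1 = 1572.
p and q are the roots of t² − 1572t + 613307 = 0.
Discriminant: 1572² − 4·613307 = 2471184 − 2453228 = 17956; √17956 = 134.
q = (1572 − 134)/2 = 719, p = (1572 + 134)/2 = 853.
Check: 719 · 853 = 613307.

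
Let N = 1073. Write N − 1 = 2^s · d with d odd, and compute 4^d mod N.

817

1073 − 1 = 1072 = 2^4 · 67, so d = 67.
4^1 ≡ 4 (mod 1073)
4^2 ≡ 4^2 = 16 ≡ 16 (mod 1073)
4^4 ≡ 16^2 = 256 ≡ 256 (mod 1073)
4^8 ≡ 256^2 = 65536 ≡ 83 (mod 1073)
4^16 ≡ 83^2 = 6889 ≡ 451 (mod 1073)
4^32 ≡ 451^2 = 203401 ≡ 604 (mod 1073)
4^64 ≡ 604^2 = 364816 ≡ 1069 (mod 1073)
67 = 64 + 2 + 1 in binary powers of 2.
So 4^67 ≡ 1069 · 16 · 4 ≡ 817 (mod 1073).
Squaring chain: 817 → 83 → 451 → 604; never reaches −1, so base 4 is a Miller–Rabin witness that 1073 is composite.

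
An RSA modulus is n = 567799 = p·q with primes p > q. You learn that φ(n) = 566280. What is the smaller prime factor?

φ(n) = (p−1)(q−1) = n − (p+q) + 1, so p + q = 567799 − 566280 + 1 = 1520.
p and q are the roots of t² − 1520t + 567799 = 0.
Discriminant: 1520² − 4·567799 = 2310400 − 2271196 = 39204; √39204 = 198.
q = (1520 − 198)/2 = 661, p = (1520 + 198)/2 = 859.
Check: 661 · 859 = 567799.

661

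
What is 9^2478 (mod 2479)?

729

9^1 ≡ 9 (mod 2479)
9^2 ≡ 9^2 = 81 ≡ 81 (mod 2479)
9^4 ≡ 81^2 = 6561 ≡ 1603 (mod 2479)
9^8 ≡ 1603^2 = 2569609 ≡ 1365 (mod 2479)
9^16 ≡ 1365^2 = 1863225 ≡ 1496 (mod 2479)
9^32 ≡ 1496^2 = 2238016 ≡ 1958 (mod 2479)
9^64 ≡ 1958^2 = 3833764 ≡ 1230 (mod 2479)
9^128 ≡ 1230^2 = 1512900 ≡ 710 (mod 2479)
9^256 ≡ 710^2 = 504100 ≡ 863 (mod 2479)
9^512 ≡ 863^2 = 744769 ≡ 1069 (mod 2479)
9^1024 ≡ 1069^2 = 1142761 ≡ 2421 (mod 2479)
9^2048 ≡ 2421^2 = 5861241 ≡ 885 (mod 2479)
2478 = 2048 + 256 + 128 + 32 + 8 + 4 + 2 in binary powers of 2.
So 9^2478 ≡ 885 · 863 · 710 · 1958 · 1365 · 1603 · 81 ≡ 729 (mod 2479).
Since 729 ≠ 1, base 9 is a Fermat witness: 2479 is composite.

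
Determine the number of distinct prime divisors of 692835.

692835 = 3 · 230945
230945 = 5 · 46189
46189 = 11 · 4199
4199 = 13 · 323
323 = 17 · 19
692835 = 3 · 5 · 11 · 13 · 17 · 19, which has 6 distinct prime factors.

6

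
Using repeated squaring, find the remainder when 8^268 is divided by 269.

1

8^1 ≡ 8 (mod 269)
8^2 ≡ 8^2 = 64 ≡ 64 (mod 269)
8^4 ≡ 64^2 = 4096 ≡ 61 (mod 269)
8^8 ≡ 61^2 = 3721 ≡ 224 (mod 269)
8^16 ≡ 224^2 = 50176 ≡ 142 (mod 269)
8^32 ≡ 142^2 = 20164 ≡ 258 (mod 269)
8^64 ≡ 258^2 = 66564 ≡ 121 (mod 269)
8^128 ≡ 121^2 = 14641 ≡ 115 (mod 269)
8^256 ≡ 115^2 = 13225 ≡ 44 (mod 269)
268 = 256 + 8 + 4 in binary powers of 2.
So 8^268 ≡ 44 · 224 · 61 ≡ 1 (mod 269).
Since the result is 1, base 8 gives no evidence that 269 is composite.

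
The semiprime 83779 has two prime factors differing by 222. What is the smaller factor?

199

Since p = q + 222, we have 83779 = q(q + 222), so q² + 222q − 83779 = 0.
Discriminant: 222² + 4·83779 = 49284 + 335116 = 384400; √384400 = 620.
q = (−222 + 620)/2 = 199, and p = q + 222 = 421.
Check: 199 · 421 = 83779.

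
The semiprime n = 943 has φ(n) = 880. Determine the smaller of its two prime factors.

φ(n) = (p−1)(q−1) = n − (p+q) + 1, so p + q = 943 − 880 + 1 = 64.
p and q are the roots of t² − 64t + 943 = 0.
Discriminant: 64² − 4·943 = 4096 − 3772 = 324; √324 = 18.
q = (64 − 18)/2 = 23, p = (64 + 18)/2 = 41.
Check: 23 · 41 = 943.

23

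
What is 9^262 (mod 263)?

9^1 ≡ 9 (mod 263)
9^2 ≡ 9^2 = 81 ≡ 81 (mod 263)
9^4 ≡ 81^2 = 6561 ≡ 249 (mod 263)
9^8 ≡ 249^2 = 62001 ≡ 196 (mod 263)
9^16 ≡ 196^2 = 38416 ≡ 18 (mod 263)
9^32 ≡ 18^2 = 324 ≡ 61 (mod 263)
9^64 ≡ 61^2 = 3721 ≡ 39 (mod 263)
9^128 ≡ 39^2 = 1521 ≡ 206 (mod 263)
9^256 ≡ 206^2 = 42436 ≡ 93 (mod 263)
262 = 256 + 4 + 2 in binary powers of 2.
So 9^262 ≡ 93 · 249 · 81 ≡ 1 (mod 263).
Since the result is 1, base 9 gives no evidence that 263 is composite.

1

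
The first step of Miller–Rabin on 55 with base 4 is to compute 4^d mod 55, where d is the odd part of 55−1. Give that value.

55 − 1 = 54 = 2^1 · 27, so d = 27.
4^1 ≡ 4 (mod 55)
4^2 ≡ 4^2 = 16 ≡ 16 (mod 55)
4^4 ≡ 16^2 = 256 ≡ 36 (mod 55)
4^8 ≡ 36^2 = 1296 ≡ 31 (mod 55)
4^16 ≡ 31^2 = 961 ≡ 26 (mod 55)
27 = 16 + 8 + 2 + 1 in binary powers of 2.
So 4^27 ≡ 26 · 31 · 16 · 4 ≡ 49 (mod 55).
Squaring chain: 49; never reaches −1, so base 4 is a Miller–Rabin witness that 55 is composite.

49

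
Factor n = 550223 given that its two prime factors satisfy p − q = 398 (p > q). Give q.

Since p = q + 398, we have 550223 = q(q + 398), so q² + 398q − 550223 = 0.
Discriminant: 398² + 4·550223 = 158404 + 2200892 = 2359296; √2359296 = 1536.
q = (−398 + 1536)/2 = 569, and p = q + 398 = 967.
Check: 569 · 967 = 550223.

569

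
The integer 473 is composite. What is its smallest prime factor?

473 is odd.
Digit sum 14, not divisible by 3.
Ends in 3: not divisible by 5.
7: 473 = 7·67 + 4
11: 473 = 11·43

11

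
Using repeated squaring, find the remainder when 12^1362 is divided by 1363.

202

12^1 ≡ 12 (mod 1363)
12^2 ≡ 12^2 = 144 ≡ 144 (mod 1363)
12^4 ≡ 144^2 = 20736 ≡ 291 (mod 1363)
12^8 ≡ 291^2 = 84681 ≡ 175 (mod 1363)
12^16 ≡ 175^2 = 30625 ≡ 639 (mod 1363)
12^32 ≡ 639^2 = 408321 ≡ 784 (mod 1363)
12^64 ≡ 784^2 = 614656 ≡ 1306 (mod 1363)
12^128 ≡ 1306^2 = 1705636 ≡ 523 (mod 1363)
12^256 ≡ 523^2 = 273529 ≡ 929 (mod 1363)
12^512 ≡ 929^2 = 863041 ≡ 262 (mod 1363)
12^1024 ≡ 262^2 = 68644 ≡ 494 (mod 1363)
1362 = 1024 + 256 + 64 + 16 + 2 in binary powers of 2.
So 12^1362 ≡ 494 · 929 · 1306 · 639 · 144 ≡ 202 (mod 1363).
Since 202 ≠ 1, base 12 is a Fermat witness: 1363 is composite.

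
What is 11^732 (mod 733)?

11^1 ≡ 11 (mod 733)
11^2 ≡ 11^2 = 121 ≡ 121 (mod 733)
11^4 ≡ 121^2 = 14641 ≡ 714 (mod 733)
11^8 ≡ 714^2 = 509796 ≡ 361 (mod 733)
11^16 ≡ 361^2 = 130321 ≡ 580 (mod 733)
11^32 ≡ 580^2 = 336400 ≡ 686 (mod 733)
11^64 ≡ 686^2 = 470596 ≡ 10 (mod 733)
11^128 ≡ 10^2 = 100 ≡ 100 (mod 733)
11^256 ≡ 100^2 = 10000 ≡ 471 (mod 733)
11^512 ≡ 471^2 = 221841 ≡ 475 (mod 733)
732 = 512 + 128 + 64 + 16 + 8 + 4 in binary powers of 2.
So 11^732 ≡ 475 · 100 · 10 · 580 · 361 · 714 ≡ 1 (mod 733).
Since the result is 1, base 11 gives no evidence that 733 is composite.

1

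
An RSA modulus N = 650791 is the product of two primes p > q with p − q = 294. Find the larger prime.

967

Since p = q + 294, we have 650791 = q(q + 294), so q² + 294q − 650791 = 0.
Discriminant: 294² + 4·650791 = 86436 + 2603164 = 2689600; √2689600 = 1640.
q = (−294 + 1640)/2 = 673, and p = q + 294 = 967.
Check: 673 · 967 = 650791.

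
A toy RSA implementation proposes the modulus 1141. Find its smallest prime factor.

7

1141 is odd.
Digit sum 7, not divisible by 3.
Ends in 1: not divisible by 5.
7: 1141 = 7·163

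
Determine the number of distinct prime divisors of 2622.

2622 = 2 · 1311
1311 = 3 · 437
437 = 19 · 23
2622 = 2 · 3 · 19 · 23, which has 4 distinct prime factors.

4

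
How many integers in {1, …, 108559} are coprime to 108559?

96600

Factor: 108559 = 11 · 71 · 139.
φ(108559) = (11−1) · (71−1) · (139−1) = 10 · 70 · 138 = 96600.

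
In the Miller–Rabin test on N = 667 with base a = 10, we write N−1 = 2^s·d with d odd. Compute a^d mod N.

667 − 1 = 666 = 2^1 · 333, so d = 333.
10^1 ≡ 10 (mod 667)
10^2 ≡ 10^2 = 100 ≡ 100 (mod 667)
10^4 ≡ 100^2 = 10000 ≡ 662 (mod 667)
10^8 ≡ 662^2 = 438244 ≡ 25 (mod 667)
10^16 ≡ 25^2 = 625 ≡ 625 (mod 667)
10^32 ≡ 625^2 = 390625 ≡ 430 (mod 667)
10^64 ≡ 430^2 = 184900 ≡ 141 (mod 667)
10^128 ≡ 141^2 = 19881 ≡ 538 (mod 667)
10^256 ≡ 538^2 = 289444 ≡ 633 (mod 667)
333 = 256 + 64 + 8 + 4 + 1 in binary powers of 2.
So 10^333 ≡ 633 · 141 · 25 · 662 · 10 ≡ 172 (mod 667).
Squaring chain: 172; never reaches −1, so base 10 is a Miller–Rabin witness that 667 is composite.

172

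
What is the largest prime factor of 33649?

33649 = 7 · 4807
4807 = 11 · 437
437 = 19 · 23
23 is prime.
So 33649 = 7 · 11 · 19 · 23; the largest prime factor is 23.

23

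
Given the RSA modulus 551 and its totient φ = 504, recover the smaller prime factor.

φ(n) = (p−1)(q−1) = n − (p+q) + 1, so p + q = 551 − 504 + 1 = 48.
p and q are the roots of t² − 48t + 551 = 0.
Discriminant: 48² − 4·551 = 2304 − 2204 = 100; √100 = 10.
q = (48 − 10)/2 = 19, p = (48 + 10)/2 = 29.
Check: 19 · 29 = 551.

19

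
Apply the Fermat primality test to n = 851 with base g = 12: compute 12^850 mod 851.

12^1 ≡ 12 (mod 851)
12^2 ≡ 12^2 = 144 ≡ 144 (mod 851)
12^4 ≡ 144^2 = 20736 ≡ 312 (mod 851)
12^8 ≡ 312^2 = 97344 ≡ 330 (mod 851)
12^16 ≡ 330^2 = 108900 ≡ 823 (mod 851)
12^32 ≡ 823^2 = 677329 ≡ 784 (mod 851)
12^64 ≡ 784^2 = 614656 ≡ 234 (mod 851)
12^128 ≡ 234^2 = 54756 ≡ 292 (mod 851)
12^256 ≡ 292^2 = 85264 ≡ 164 (mod 851)
12^512 ≡ 164^2 = 26896 ≡ 515 (mod 851)
850 = 512 + 256 + 64 + 16 + 2 in binary powers of 2.
So 12^850 ≡ 515 · 164 · 234 · 823 · 144 ≡ 164 (mod 851).
Since 164 ≠ 1, base 12 is a Fermat witness: 851 is composite.

164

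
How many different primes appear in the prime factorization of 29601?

29601 = 3^2 · 3289
3289 = 11 · 299
299 = 13 · 23
29601 = 3^2 · 11 · 13 · 23, which has 4 distinct prime factors.

4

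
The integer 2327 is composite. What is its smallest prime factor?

13

2327 is odd.
Digit sum 14, not divisible by 3.
Ends in 7: not divisible by 5.
7: 2327 = 7·332 + 3
11: 2327 = 11·211 + 6
13: 2327 = 13·179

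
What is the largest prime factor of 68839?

68839 = 23 · 2993
2993 = 41 · 73
73 is prime.
So 68839 = 23 · 41 · 73; the largest prime factor is 73.

73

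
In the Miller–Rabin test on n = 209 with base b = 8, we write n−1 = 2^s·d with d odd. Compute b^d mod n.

160

209 − 1 = 208 = 2^4 · 13, so d = 13.
8^1 ≡ 8 (mod 209)
8^2 ≡ 8^2 = 64 ≡ 64 (mod 209)
8^4 ≡ 64^2 = 4096 ≡ 125 (mod 209)
8^8 ≡ 125^2 = 15625 ≡ 159 (mod 209)
13 = 8 + 4 + 1 in binary powers of 2.
So 8^13 ≡ 159 · 125 · 8 ≡ 160 (mod 209).
Squaring chain: 160 → 102 → 163 → 26; never reaches −1, so base 8 is a Miller–Rabin witness that 209 is composite.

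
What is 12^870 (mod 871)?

12^1 ≡ 12 (mod 871)
12^2 ≡ 12^2 = 144 ≡ 144 (mod 871)
12^4 ≡ 144^2 = 20736 ≡ 703 (mod 871)
12^8 ≡ 703^2 = 494209 ≡ 352 (mod 871)
12^16 ≡ 352^2 = 123904 ≡ 222 (mod 871)
12^32 ≡ 222^2 = 49284 ≡ 508 (mod 871)
12^64 ≡ 508^2 = 258064 ≡ 248 (mod 871)
12^128 ≡ 248^2 = 61504 ≡ 534 (mod 871)
12^256 ≡ 534^2 = 285156 ≡ 339 (mod 871)
12^512 ≡ 339^2 = 114921 ≡ 820 (mod 871)
870 = 512 + 256 + 64 + 32 + 4 + 2 in binary powers of 2.
So 12^870 ≡ 820 · 339 · 248 · 508 · 703 · 144 ≡ 92 (mod 871).
Since 92 ≠ 1, base 12 is a Fermat witness: 871 is composite.

92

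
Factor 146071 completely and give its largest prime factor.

146071 = 43 · 3397
3397 = 43 · 79
79 is prime.
So 146071 = 43^2 · 79; the largest prime factor is 79.

79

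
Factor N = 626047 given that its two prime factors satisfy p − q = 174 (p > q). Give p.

Since p = q + 174, we have 626047 = q(q + 174), so q² + 174q − 626047 = 0.
Discriminant: 174² + 4·626047 = 30276 + 2504188 = 2534464; √2534464 = 1592.
q = (−174 + 1592)/2 = 709, and p = q + 174 = 883.
Check: 709 · 883 = 626047.

883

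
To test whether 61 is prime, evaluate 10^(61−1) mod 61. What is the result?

1

10^1 ≡ 10 (mod 61)
10^2 ≡ 10^2 = 100 ≡ 39 (mod 61)
10^4 ≡ 39^2 = 1521 ≡ 57 (mod 61)
10^8 ≡ 57^2 = 3249 ≡ 16 (mod 61)
10^16 ≡ 16^2 = 256 ≡ 12 (mod 61)
10^32 ≡ 12^2 = 144 ≡ 22 (mod 61)
60 = 32 + 16 + 8 + 4 in binary powers of 2.
So 10^60 ≡ 22 · 12 · 16 · 57 ≡ 1 (mod 61).
Since the result is 1, base 10 gives no evidence that 61 is composite.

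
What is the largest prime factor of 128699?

73

128699 = 41 · 3139
3139 = 43 · 73
73 is prime.
So 128699 = 41 · 43 · 73; the largest prime factor is 73.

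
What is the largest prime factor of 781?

71

781 = 11 · 71
71 is prime.
So 781 = 11 · 71; the largest prime factor is 71.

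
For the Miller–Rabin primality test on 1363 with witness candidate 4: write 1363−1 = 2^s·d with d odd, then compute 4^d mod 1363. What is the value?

1363 − 1 = 1362 = 2^1 · 681, so d = 681.
4^1 ≡ 4 (mod 1363)
4^2 ≡ 4^2 = 16 ≡ 16 (mod 1363)
4^4 ≡ 16^2 = 256 ≡ 256 (mod 1363)
4^8 ≡ 256^2 = 65536 ≡ 112 (mod 1363)
4^16 ≡ 112^2 = 12544 ≡ 277 (mod 1363)
4^32 ≡ 277^2 = 76729 ≡ 401 (mod 1363)
4^64 ≡ 401^2 = 160801 ≡ 1330 (mod 1363)
4^128 ≡ 1330^2 = 1768900 ≡ 1089 (mod 1363)
4^256 ≡ 1089^2 = 1185921 ≡ 111 (mod 1363)
4^512 ≡ 111^2 = 12321 ≡ 54 (mod 1363)
681 = 512 + 128 + 32 + 8 + 1 in binary powers of 2.
So 4^681 ≡ 54 · 1089 · 401 · 112 · 4 ≡ 361 (mod 1363).
Squaring chain: 361; never reaches −1, so base 4 is a Miller–Rabin witness that 1363 is composite.

361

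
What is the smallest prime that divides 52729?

52729 is odd.
Digit sum 25, not divisible by 3.
Ends in 9: not divisible by 5.
7: 52729 = 7·7532 + 5
11: 52729 = 11·4793 + 6
13: 52729 = 13·4056 + 1
17: 52729 = 17·3101 + 12
19: 52729 = 19·2775 + 4
23: 52729 = 23·2292 + 13
29: 52729 = 29·1818 + 7
31: 52729 = 31·1700 + 29
37: 52729 = 37·1425 + 4
41: 52729 = 41·1286 + 3
43: 52729 = 43·1226 + 11
47: 52729 = 47·1121 + 42
53: 52729 = 53·994 + 47
59: 52729 = 59·893 + 42
61: 52729 = 61·864 + 25
67: 52729 = 67·787

67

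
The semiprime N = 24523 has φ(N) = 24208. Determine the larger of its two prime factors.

179

φ(n) = (p−1)(q−1) = n − (p+q) + 1, so p + q = 24523 − 24208 + 1 = 316.
p and q are the roots of t² − 316t + 24523 = 0.
Discriminant: 316² − 4·24523 = 99856 − 98092 = 1764; √1764 = 42.
q = (316 − 42)/2 = 137, p = (316 + 42)/2 = 179.
Check: 137 · 179 = 24523.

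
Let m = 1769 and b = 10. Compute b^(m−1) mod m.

10^1 ≡ 10 (mod 1769)
10^2 ≡ 10^2 = 100 ≡ 100 (mod 1769)
10^4 ≡ 100^2 = 10000 ≡ 1155 (mod 1769)
10^8 ≡ 1155^2 = 1334025 ≡ 199 (mod 1769)
10^16 ≡ 199^2 = 39601 ≡ 683 (mod 1769)
10^32 ≡ 683^2 = 466489 ≡ 1242 (mod 1769)
10^64 ≡ 1242^2 = 1542564 ≡ 1765 (mod 1769)
10^128 ≡ 1765^2 = 3115225 ≡ 16 (mod 1769)
10^256 ≡ 16^2 = 256 ≡ 256 (mod 1769)
10^512 ≡ 256^2 = 65536 ≡ 83 (mod 1769)
10^1024 ≡ 83^2 = 6889 ≡ 1582 (mod 1769)
1768 = 1024 + 512 + 128 + 64 + 32 + 8 in binary powers of 2.
So 10^1768 ≡ 1582 · 83 · 16 · 1765 · 1242 · 199 ≡ 1184 (mod 1769).
Since 1184 ≠ 1, base 10 is a Fermat witness: 1769 is composite.

1184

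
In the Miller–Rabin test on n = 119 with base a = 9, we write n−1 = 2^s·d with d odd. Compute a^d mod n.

119 − 1 = 118 = 2^1 · 59, so d = 59.
9^1 ≡ 9 (mod 119)
9^2 ≡ 9^2 = 81 ≡ 81 (mod 119)
9^4 ≡ 81^2 = 6561 ≡ 16 (mod 119)
9^8 ≡ 16^2 = 256 ≡ 18 (mod 119)
9^16 ≡ 18^2 = 324 ≡ 86 (mod 119)
9^32 ≡ 86^2 = 7396 ≡ 18 (mod 119)
59 = 32 + 16 + 8 + 2 + 1 in binary powers of 2.
So 9^59 ≡ 18 · 86 · 18 · 81 · 9 ≡ 32 (mod 119).
Squaring chain: 32; never reaches −1, so base 9 is a Miller–Rabin witness that 119 is composite.

32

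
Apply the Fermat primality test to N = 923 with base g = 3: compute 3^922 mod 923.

432

3^1 ≡ 3 (mod 923)
3^2 ≡ 3^2 = 9 ≡ 9 (mod 923)
3^4 ≡ 9^2 = 81 ≡ 81 (mod 923)
3^8 ≡ 81^2 = 6561 ≡ 100 (mod 923)
3^16 ≡ 100^2 = 10000 ≡ 770 (mod 923)
3^32 ≡ 770^2 = 592900 ≡ 334 (mod 923)
3^64 ≡ 334^2 = 111556 ≡ 796 (mod 923)
3^128 ≡ 796^2 = 633616 ≡ 438 (mod 923)
3^256 ≡ 438^2 = 191844 ≡ 783 (mod 923)
3^512 ≡ 783^2 = 613089 ≡ 217 (mod 923)
922 = 512 + 256 + 128 + 16 + 8 + 2 in binary powers of 2.
So 3^922 ≡ 217 · 783 · 438 · 770 · 100 · 9 ≡ 432 (mod 923).
Since 432 ≠ 1, base 3 is a Fermat witness: 923 is composite.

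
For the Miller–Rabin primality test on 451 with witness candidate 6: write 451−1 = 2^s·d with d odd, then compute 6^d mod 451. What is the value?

451 − 1 = 450 = 2^1 · 225, so d = 225.
6^1 ≡ 6 (mod 451)
6^2 ≡ 6^2 = 36 ≡ 36 (mod 451)
6^4 ≡ 36^2 = 1296 ≡ 394 (mod 451)
6^8 ≡ 394^2 = 155236 ≡ 92 (mod 451)
6^16 ≡ 92^2 = 8464 ≡ 346 (mod 451)
6^32 ≡ 346^2 = 119716 ≡ 201 (mod 451)
6^64 ≡ 201^2 = 40401 ≡ 262 (mod 451)
6^128 ≡ 262^2 = 68644 ≡ 92 (mod 451)
225 = 128 + 64 + 32 + 1 in binary powers of 2.
So 6^225 ≡ 92 · 262 · 201 · 6 ≡ 219 (mod 451).
Squaring chain: 219; never reaches −1, so base 6 is a Miller–Rabin witness that 451 is composite.

219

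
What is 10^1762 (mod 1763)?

1330

10^1 ≡ 10 (mod 1763)
10^2 ≡ 10^2 = 100 ≡ 100 (mod 1763)
10^4 ≡ 100^2 = 10000 ≡ 1185 (mod 1763)
10^8 ≡ 1185^2 = 1404225 ≡ 877 (mod 1763)
10^16 ≡ 877^2 = 769129 ≡ 461 (mod 1763)
10^32 ≡ 461^2 = 212521 ≡ 961 (mod 1763)
10^64 ≡ 961^2 = 923521 ≡ 1472 (mod 1763)
10^128 ≡ 1472^2 = 2166784 ≡ 57 (mod 1763)
10^256 ≡ 57^2 = 3249 ≡ 1486 (mod 1763)
10^512 ≡ 1486^2 = 2208196 ≡ 920 (mod 1763)
10^1024 ≡ 920^2 = 846400 ≡ 160 (mod 1763)
1762 = 1024 + 512 + 128 + 64 + 32 + 2 in binary powers of 2.
So 10^1762 ≡ 160 · 920 · 57 · 1472 · 961 · 100 ≡ 1330 (mod 1763).
Since 1330 ≠ 1, base 10 is a Fermat witness: 1763 is composite.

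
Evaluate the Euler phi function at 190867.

Factor: 190867 = 31 · 47 · 131.
φ(190867) = (31−1) · (47−1) · (131−1) = 30 · 46 · 130 = 179400.

179400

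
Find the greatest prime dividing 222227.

222227 = 29 · 7663
7663 = 79 · 97
97 is prime.
So 222227 = 29 · 79 · 97; the largest prime factor is 97.

97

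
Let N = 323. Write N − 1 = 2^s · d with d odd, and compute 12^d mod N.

46

323 − 1 = 322 = 2^1 · 161, so d = 161.
12^1 ≡ 12 (mod 323)
12^2 ≡ 12^2 = 144 ≡ 144 (mod 323)
12^4 ≡ 144^2 = 20736 ≡ 64 (mod 323)
12^8 ≡ 64^2 = 4096 ≡ 220 (mod 323)
12^16 ≡ 220^2 = 48400 ≡ 273 (mod 323)
12^32 ≡ 273^2 = 74529 ≡ 239 (mod 323)
12^64 ≡ 239^2 = 57121 ≡ 273 (mod 323)
12^128 ≡ 273^2 = 74529 ≡ 239 (mod 323)
161 = 128 + 32 + 1 in binary powers of 2.
So 12^161 ≡ 239 · 239 · 12 ≡ 46 (mod 323).
Squaring chain: 46; never reaches −1, so base 12 is a Miller–Rabin witness that 323 is composite.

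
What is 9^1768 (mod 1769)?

790

9^1 ≡ 9 (mod 1769)
9^2 ≡ 9^2 = 81 ≡ 81 (mod 1769)
9^4 ≡ 81^2 = 6561 ≡ 1254 (mod 1769)
9^8 ≡ 1254^2 = 1572516 ≡ 1644 (mod 1769)
9^16 ≡ 1644^2 = 2702736 ≡ 1473 (mod 1769)
9^32 ≡ 1473^2 = 2169729 ≡ 935 (mod 1769)
9^64 ≡ 935^2 = 874225 ≡ 339 (mod 1769)
9^128 ≡ 339^2 = 114921 ≡ 1705 (mod 1769)
9^256 ≡ 1705^2 = 2907025 ≡ 558 (mod 1769)
9^512 ≡ 558^2 = 311364 ≡ 20 (mod 1769)
9^1024 ≡ 20^2 = 400 ≡ 400 (mod 1769)
1768 = 1024 + 512 + 128 + 64 + 32 + 8 in binary powers of 2.
So 9^1768 ≡ 400 · 20 · 1705 · 339 · 935 · 1644 ≡ 790 (mod 1769).
Since 790 ≠ 1, base 9 is a Fermat witness: 1769 is composite.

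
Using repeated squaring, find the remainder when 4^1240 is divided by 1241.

324

4^1 ≡ 4 (mod 1241)
4^2 ≡ 4^2 = 16 ≡ 16 (mod 1241)
4^4 ≡ 16^2 = 256 ≡ 256 (mod 1241)
4^8 ≡ 256^2 = 65536 ≡ 1004 (mod 1241)
4^16 ≡ 1004^2 = 1008016 ≡ 324 (mod 1241)
4^32 ≡ 324^2 = 104976 ≡ 732 (mod 1241)
4^64 ≡ 732^2 = 535824 ≡ 953 (mod 1241)
4^128 ≡ 953^2 = 908209 ≡ 1038 (mod 1241)
4^256 ≡ 1038^2 = 1077444 ≡ 256 (mod 1241)
4^512 ≡ 256^2 = 65536 ≡ 1004 (mod 1241)
4^1024 ≡ 1004^2 = 1008016 ≡ 324 (mod 1241)
1240 = 1024 + 128 + 64 + 16 + 8 in binary powers of 2.
So 4^1240 ≡ 324 · 1038 · 953 · 324 · 1004 ≡ 324 (mod 1241).
Since 324 ≠ 1, base 4 is a Fermat witness: 1241 is composite.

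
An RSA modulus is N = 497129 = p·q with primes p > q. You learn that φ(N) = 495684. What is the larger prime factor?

883

φ(n) = (p−1)(q−1) = n − (p+q) + 1, so p + q = 497129 − 495684 + 1 = 1446.
p and q are the roots of t² − 1446t + 497129 = 0.
Discriminant: 1446² − 4·497129 = 2090916 − 1988516 = 102400; √102400 = 320.
q = (1446 − 320)/2 = 563, p = (1446 + 320)/2 = 883.
Check: 563 · 883 = 497129.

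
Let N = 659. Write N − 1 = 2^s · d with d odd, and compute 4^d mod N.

659 − 1 = 658 = 2^1 · 329, so d = 329.
4^1 ≡ 4 (mod 659)
4^2 ≡ 4^2 = 16 ≡ 16 (mod 659)
4^4 ≡ 16^2 = 256 ≡ 256 (mod 659)
4^8 ≡ 256^2 = 65536 ≡ 295 (mod 659)
4^16 ≡ 295^2 = 87025 ≡ 37 (mod 659)
4^32 ≡ 37^2 = 1369 ≡ 51 (mod 659)
4^64 ≡ 51^2 = 2601 ≡ 624 (mod 659)
4^128 ≡ 624^2 = 389376 ≡ 566 (mod 659)
4^256 ≡ 566^2 = 320356 ≡ 82 (mod 659)
329 = 256 + 64 + 8 + 1 in binary powers of 2.
So 4^329 ≡ 82 · 624 · 295 · 4 ≡ 1 (mod 659).
Since 4^d ≡ 1 (mod 659), base 4 does not prove 659 composite.

1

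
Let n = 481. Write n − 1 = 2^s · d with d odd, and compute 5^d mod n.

177

481 − 1 = 480 = 2^5 · 15, so d = 15.
5^1 ≡ 5 (mod 481)
5^2 ≡ 5^2 = 25 ≡ 25 (mod 481)
5^4 ≡ 25^2 = 625 ≡ 144 (mod 481)
5^8 ≡ 144^2 = 20736 ≡ 53 (mod 481)
15 = 8 + 4 + 2 + 1 in binary powers of 2.
So 5^15 ≡ 53 · 144 · 25 · 5 ≡ 177 (mod 481).
Squaring chain: 177 → 64 → 248 → 417 → 248; never reaches −1, so base 5 is a Miller–Rabin witness that 481 is composite.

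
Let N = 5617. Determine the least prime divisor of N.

41

5617 is odd.
Digit sum 19, not divisible by 3.
Ends in 7: not divisible by 5.
7: 5617 = 7·802 + 3
11: 5617 = 11·510 + 7
13: 5617 = 13·432 + 1
17: 5617 = 17·330 + 7
19: 5617 = 19·295 + 12
23: 5617 = 23·244 + 5
29: 5617 = 29·193 + 20
31: 5617 = 31·181 + 6
37: 5617 = 37·151 + 30
41: 5617 = 41·137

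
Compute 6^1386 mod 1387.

6^1 ≡ 6 (mod 1387)
6^2 ≡ 6^2 = 36 ≡ 36 (mod 1387)
6^4 ≡ 36^2 = 1296 ≡ 1296 (mod 1387)
6^8 ≡ 1296^2 = 1679616 ≡ 1346 (mod 1387)
6^16 ≡ 1346^2 = 1811716 ≡ 294 (mod 1387)
6^32 ≡ 294^2 = 86436 ≡ 442 (mod 1387)
6^64 ≡ 442^2 = 195364 ≡ 1184 (mod 1387)
6^128 ≡ 1184^2 = 1401856 ≡ 986 (mod 1387)
6^256 ≡ 986^2 = 972196 ≡ 1296 (mod 1387)
6^512 ≡ 1296^2 = 1679616 ≡ 1346 (mod 1387)
6^1024 ≡ 1346^2 = 1811716 ≡ 294 (mod 1387)
1386 = 1024 + 256 + 64 + 32 + 8 + 2 in binary powers of 2.
So 6^1386 ≡ 294 · 1296 · 1184 · 442 · 1346 · 36 ≡ 875 (mod 1387).
Since 875 ≠ 1, base 6 is a Fermat witness: 1387 is composite.

875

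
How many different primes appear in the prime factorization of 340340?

6

340340 = 2^2 · 85085
85085 = 5 · 17017
17017 = 7 · 2431
2431 = 11 · 221
221 = 13 · 17
340340 = 2^2 · 5 · 7 · 11 · 13 · 17, which has 6 distinct prime factors.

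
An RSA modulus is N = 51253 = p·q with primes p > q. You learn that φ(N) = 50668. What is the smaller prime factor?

107

φ(n) = (p−1)(q−1) = n − (p+q) + 1, so p + q = 51253 − 50668 + 1 = 586.
p and q are the roots of t² − 586t + 51253 = 0.
Discriminant: 586² − 4·51253 = 343396 − 205012 = 138384; √138384 = 372.
q = (586 − 372)/2 = 107, p = (586 + 372)/2 = 479.
Check: 107 · 479 = 51253.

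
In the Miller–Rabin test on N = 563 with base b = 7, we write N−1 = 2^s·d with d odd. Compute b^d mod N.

563 − 1 = 562 = 2^1 · 281, so d = 281.
7^1 ≡ 7 (mod 563)
7^2 ≡ 7^2 = 49 ≡ 49 (mod 563)
7^4 ≡ 49^2 = 2401 ≡ 149 (mod 563)
7^8 ≡ 149^2 = 22201 ≡ 244 (mod 563)
7^16 ≡ 244^2 = 59536 ≡ 421 (mod 563)
7^32 ≡ 421^2 = 177241 ≡ 459 (mod 563)
7^64 ≡ 459^2 = 210681 ≡ 119 (mod 563)
7^128 ≡ 119^2 = 14161 ≡ 86 (mod 563)
7^256 ≡ 86^2 = 7396 ≡ 77 (mod 563)
281 = 256 + 16 + 8 + 1 in binary powers of 2.
So 7^281 ≡ 77 · 421 · 244 · 7 ≡ 1 (mod 563).
Since 7^d ≡ 1 (mod 563), base 7 does not prove 563 composite.

1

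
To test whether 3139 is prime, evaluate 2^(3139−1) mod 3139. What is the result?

3057

2^1 ≡ 2 (mod 3139)
2^2 ≡ 2^2 = 4 ≡ 4 (mod 3139)
2^4 ≡ 4^2 = 16 ≡ 16 (mod 3139)
2^8 ≡ 16^2 = 256 ≡ 256 (mod 3139)
2^16 ≡ 256^2 = 65536 ≡ 2756 (mod 3139)
2^32 ≡ 2756^2 = 7595536 ≡ 2295 (mod 3139)
2^64 ≡ 2295^2 = 5267025 ≡ 2922 (mod 3139)
2^128 ≡ 2922^2 = 8538084 ≡ 4 (mod 3139)
2^256 ≡ 4^2 = 16 ≡ 16 (mod 3139)
2^512 ≡ 16^2 = 256 ≡ 256 (mod 3139)
2^1024 ≡ 256^2 = 65536 ≡ 2756 (mod 3139)
2^2048 ≡ 2756^2 = 7595536 ≡ 2295 (mod 3139)
3138 = 2048 + 1024 + 64 + 2 in binary powers of 2.
So 2^3138 ≡ 2295 · 2756 · 2922 · 4 ≡ 3057 (mod 3139).
Since 3057 ≠ 1, base 2 is a Fermat witness: 3139 is composite.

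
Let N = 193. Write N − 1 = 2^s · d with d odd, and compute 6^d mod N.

193 − 1 = 192 = 2^6 · 3, so d = 3.
6^1 ≡ 6 (mod 193)
6^2 ≡ 6^2 = 36 ≡ 36 (mod 193)
3 = 2 + 1 in binary powers of 2.
So 6^3 ≡ 36 · 6 ≡ 23 (mod 193).
Squaring chain: 23 → 143 → 184 → 81 → 192 → 1; reaches −1, so base 6 does not prove 193 composite.

23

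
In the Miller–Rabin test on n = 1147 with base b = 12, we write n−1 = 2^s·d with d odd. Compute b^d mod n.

1046

1147 − 1 = 1146 = 2^1 · 573, so d = 573.
12^1 ≡ 12 (mod 1147)
12^2 ≡ 12^2 = 144 ≡ 144 (mod 1147)
12^4 ≡ 144^2 = 20736 ≡ 90 (mod 1147)
12^8 ≡ 90^2 = 8100 ≡ 71 (mod 1147)
12^16 ≡ 71^2 = 5041 ≡ 453 (mod 1147)
12^32 ≡ 453^2 = 205209 ≡ 1043 (mod 1147)
12^64 ≡ 1043^2 = 1087849 ≡ 493 (mod 1147)
12^128 ≡ 493^2 = 243049 ≡ 1032 (mod 1147)
12^256 ≡ 1032^2 = 1065024 ≡ 608 (mod 1147)
12^512 ≡ 608^2 = 369664 ≡ 330 (mod 1147)
573 = 512 + 32 + 16 + 8 + 4 + 1 in binary powers of 2.
So 12^573 ≡ 330 · 1043 · 453 · 71 · 90 · 12 ≡ 1046 (mod 1147).
Squaring chain: 1046; never reaches −1, so base 12 is a Miller–Rabin witness that 1147 is composite.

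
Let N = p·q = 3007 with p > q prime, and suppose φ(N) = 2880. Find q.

31

φ(n) = (p−1)(q−1) = n − (p+q) + 1, so p + q = 3007 − 2880 + 1 = 128.
p and q are the roots of t² − 128t + 3007 = 0.
Discriminant: 128² − 4·3007 = 16384 − 12028 = 4356; √4356 = 66.
q = (128 − 66)/2 = 31, p = (128 + 66)/2 = 97.
Check: 31 · 97 = 3007.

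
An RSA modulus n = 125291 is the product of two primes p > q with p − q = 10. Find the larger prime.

Since p = q + 10, we have 125291 = q(q + 10), so q² + 10q − 125291 = 0.
Discriminant: 10² + 4·125291 = 100 + 501164 = 501264; √501264 = 708.
q = (−10 + 708)/2 = 349, and p = q + 10 = 359.
Check: 349 · 359 = 125291.

359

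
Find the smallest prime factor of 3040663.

3040663 is odd.
Digit sum 22, not divisible by 3.
Ends in 3: not divisible by 5.
7: 3040663 = 7·434380 + 3
11: 3040663 = 11·276423 + 10
13: 3040663 = 13·233897 + 2
17: 3040663 = 17·178862 + 9
19: 3040663 = 19·160034 + 17
23: 3040663 = 23·132202 + 17
29: 3040663 = 29·104850 + 13
31: 3040663 = 31·98085 + 28
37: 3040663 = 37·82180 + 3
41: 3040663 = 41·74162 + 21
43: 3040663 = 43·70713 + 4
47: 3040663 = 47·64694 + 45
53: 3040663 = 53·57371

53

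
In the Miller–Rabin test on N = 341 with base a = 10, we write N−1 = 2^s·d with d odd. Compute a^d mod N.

341 − 1 = 340 = 2^2 · 85, so d = 85.
10^1 ≡ 10 (mod 341)
10^2 ≡ 10^2 = 100 ≡ 100 (mod 341)
10^4 ≡ 100^2 = 10000 ≡ 111 (mod 341)
10^8 ≡ 111^2 = 12321 ≡ 45 (mod 341)
10^16 ≡ 45^2 = 2025 ≡ 320 (mod 341)
10^32 ≡ 320^2 = 102400 ≡ 100 (mod 341)
10^64 ≡ 100^2 = 10000 ≡ 111 (mod 341)
85 = 64 + 16 + 4 + 1 in binary powers of 2.
So 10^85 ≡ 111 · 320 · 111 · 10 ≡ 98 (mod 341).
Squaring chain: 98 → 56; never reaches −1, so base 10 is a Miller–Rabin witness that 341 is composite.

98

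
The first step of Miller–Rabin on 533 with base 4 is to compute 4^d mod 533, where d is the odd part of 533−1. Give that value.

533 − 1 = 532 = 2^2 · 133, so d = 133.
4^1 ≡ 4 (mod 533)
4^2 ≡ 4^2 = 16 ≡ 16 (mod 533)
4^4 ≡ 16^2 = 256 ≡ 256 (mod 533)
4^8 ≡ 256^2 = 65536 ≡ 510 (mod 533)
4^16 ≡ 510^2 = 260100 ≡ 529 (mod 533)
4^32 ≡ 529^2 = 279841 ≡ 16 (mod 533)
4^64 ≡ 16^2 = 256 ≡ 256 (mod 533)
4^128 ≡ 256^2 = 65536 ≡ 510 (mod 533)
133 = 128 + 4 + 1 in binary powers of 2.
So 4^133 ≡ 510 · 256 · 4 ≡ 433 (mod 533).
Squaring chain: 433 → 406; never reaches −1, so base 4 is a Miller–Rabin witness that 533 is composite.

433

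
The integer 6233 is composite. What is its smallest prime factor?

6233 is odd.
Digit sum 14, not divisible by 3.
Ends in 3: not divisible by 5.
7: 6233 = 7·890 + 3
11: 6233 = 11·566 + 7
13: 6233 = 13·479 + 6
17: 6233 = 17·366 + 11
19: 6233 = 19·328 + 1
23: 6233 = 23·271

23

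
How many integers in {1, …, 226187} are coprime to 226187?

Factor: 226187 = 13 · 127 · 137.
φ(226187) = (13−1) · (127−1) · (137−1) = 12 · 126 · 136 = 205632.

205632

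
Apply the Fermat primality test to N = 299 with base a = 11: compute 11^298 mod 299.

127

11^1 ≡ 11 (mod 299)
11^2 ≡ 11^2 = 121 ≡ 121 (mod 299)
11^4 ≡ 121^2 = 14641 ≡ 289 (mod 299)
11^8 ≡ 289^2 = 83521 ≡ 100 (mod 299)
11^16 ≡ 100^2 = 10000 ≡ 133 (mod 299)
11^32 ≡ 133^2 = 17689 ≡ 48 (mod 299)
11^64 ≡ 48^2 = 2304 ≡ 211 (mod 299)
11^128 ≡ 211^2 = 44521 ≡ 269 (mod 299)
11^256 ≡ 269^2 = 72361 ≡ 3 (mod 299)
298 = 256 + 32 + 8 + 2 in binary powers of 2.
So 11^298 ≡ 3 · 48 · 100 · 121 ≡ 127 (mod 299).
Since 127 ≠ 1, base 11 is a Fermat witness: 299 is composite.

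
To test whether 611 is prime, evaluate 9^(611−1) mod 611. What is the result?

191

9^1 ≡ 9 (mod 611)
9^2 ≡ 9^2 = 81 ≡ 81 (mod 611)
9^4 ≡ 81^2 = 6561 ≡ 451 (mod 611)
9^8 ≡ 451^2 = 203401 ≡ 549 (mod 611)
9^16 ≡ 549^2 = 301401 ≡ 178 (mod 611)
9^32 ≡ 178^2 = 31684 ≡ 523 (mod 611)
9^64 ≡ 523^2 = 273529 ≡ 412 (mod 611)
9^128 ≡ 412^2 = 169744 ≡ 497 (mod 611)
9^256 ≡ 497^2 = 247009 ≡ 165 (mod 611)
9^512 ≡ 165^2 = 27225 ≡ 341 (mod 611)
610 = 512 + 64 + 32 + 2 in binary powers of 2.
So 9^610 ≡ 341 · 412 · 523 · 81 ≡ 191 (mod 611).
Since 191 ≠ 1, base 9 is a Fermat witness: 611 is composite.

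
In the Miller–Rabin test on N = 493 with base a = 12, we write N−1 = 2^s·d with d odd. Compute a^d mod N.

493 − 1 = 492 = 2^2 · 123, so d = 123.
12^1 ≡ 12 (mod 493)
12^2 ≡ 12^2 = 144 ≡ 144 (mod 493)
12^4 ≡ 144^2 = 20736 ≡ 30 (mod 493)
12^8 ≡ 30^2 = 900 ≡ 407 (mod 493)
12^16 ≡ 407^2 = 165649 ≡ 1 (mod 493)
12^32 ≡ 1^2 = 1 ≡ 1 (mod 493)
12^64 ≡ 1^2 = 1 ≡ 1 (mod 493)
123 = 64 + 32 + 16 + 8 + 2 + 1 in binary powers of 2.
So 12^123 ≡ 1 · 1 · 1 · 407 · 144 · 12 ≡ 278 (mod 493).
Squaring chain: 278 → 376; never reaches −1, so base 12 is a Miller–Rabin witness that 493 is composite.

278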